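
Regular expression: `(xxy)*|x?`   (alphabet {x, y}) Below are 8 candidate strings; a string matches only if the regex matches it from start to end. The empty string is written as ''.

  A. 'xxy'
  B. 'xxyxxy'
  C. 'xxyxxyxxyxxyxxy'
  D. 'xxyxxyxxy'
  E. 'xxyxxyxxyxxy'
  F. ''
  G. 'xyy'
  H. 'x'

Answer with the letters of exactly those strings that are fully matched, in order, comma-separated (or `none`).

A, B, C, D, E, F, H

A → match
B → match
C → match
D → match
E → match
F → match
G → no match
H → match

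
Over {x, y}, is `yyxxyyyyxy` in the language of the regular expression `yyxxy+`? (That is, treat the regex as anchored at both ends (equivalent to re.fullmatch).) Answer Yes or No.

No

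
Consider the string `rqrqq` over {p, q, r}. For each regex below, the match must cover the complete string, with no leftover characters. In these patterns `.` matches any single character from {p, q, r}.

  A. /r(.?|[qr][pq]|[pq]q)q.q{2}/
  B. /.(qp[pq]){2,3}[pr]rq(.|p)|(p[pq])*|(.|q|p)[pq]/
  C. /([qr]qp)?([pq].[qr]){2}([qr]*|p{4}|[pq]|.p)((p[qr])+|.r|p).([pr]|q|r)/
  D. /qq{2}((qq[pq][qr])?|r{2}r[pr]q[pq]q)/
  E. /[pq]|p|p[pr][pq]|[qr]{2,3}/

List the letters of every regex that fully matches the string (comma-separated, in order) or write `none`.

A

A → match
B → no match
C → no match
D → no match — must start with `qq`
E → no match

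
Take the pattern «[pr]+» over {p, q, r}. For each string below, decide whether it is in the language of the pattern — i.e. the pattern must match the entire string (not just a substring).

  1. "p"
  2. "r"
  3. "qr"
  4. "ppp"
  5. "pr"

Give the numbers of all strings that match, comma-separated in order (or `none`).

1, 2, 4, 5

1 → match
2 → match
3 → no match
4 → match
5 → match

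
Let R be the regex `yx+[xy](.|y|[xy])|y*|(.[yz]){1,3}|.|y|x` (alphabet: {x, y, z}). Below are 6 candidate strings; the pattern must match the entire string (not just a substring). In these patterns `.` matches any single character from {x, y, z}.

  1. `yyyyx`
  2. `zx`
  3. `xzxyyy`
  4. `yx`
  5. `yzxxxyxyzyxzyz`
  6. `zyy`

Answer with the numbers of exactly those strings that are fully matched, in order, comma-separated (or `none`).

1 → no match
2 → no match
3 → match
4 → no match
5 → no match
6 → no match

3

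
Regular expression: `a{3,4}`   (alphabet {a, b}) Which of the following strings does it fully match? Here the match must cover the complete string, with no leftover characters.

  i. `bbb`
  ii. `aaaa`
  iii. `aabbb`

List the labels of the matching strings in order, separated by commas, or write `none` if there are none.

i → no match — must start with `a`
ii → match
iii → no match — must end with `a`

ii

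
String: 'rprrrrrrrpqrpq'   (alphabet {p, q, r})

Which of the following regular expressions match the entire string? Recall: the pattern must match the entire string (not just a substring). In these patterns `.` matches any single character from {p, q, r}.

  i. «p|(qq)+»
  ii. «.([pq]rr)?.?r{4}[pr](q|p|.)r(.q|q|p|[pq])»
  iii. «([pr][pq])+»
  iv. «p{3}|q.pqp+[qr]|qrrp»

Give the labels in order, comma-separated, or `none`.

i → no match
ii → match
iii → no match
iv → no match

ii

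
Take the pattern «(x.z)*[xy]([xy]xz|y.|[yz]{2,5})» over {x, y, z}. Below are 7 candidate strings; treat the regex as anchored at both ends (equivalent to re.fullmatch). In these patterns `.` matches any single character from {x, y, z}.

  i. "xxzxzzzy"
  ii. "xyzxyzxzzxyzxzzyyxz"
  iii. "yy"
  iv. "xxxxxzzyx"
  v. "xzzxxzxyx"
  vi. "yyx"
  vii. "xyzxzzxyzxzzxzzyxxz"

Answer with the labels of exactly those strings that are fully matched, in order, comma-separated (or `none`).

i → match
ii → match
iii → no match
iv → no match
v → match
vi → match
vii → match

i, ii, v, vi, vii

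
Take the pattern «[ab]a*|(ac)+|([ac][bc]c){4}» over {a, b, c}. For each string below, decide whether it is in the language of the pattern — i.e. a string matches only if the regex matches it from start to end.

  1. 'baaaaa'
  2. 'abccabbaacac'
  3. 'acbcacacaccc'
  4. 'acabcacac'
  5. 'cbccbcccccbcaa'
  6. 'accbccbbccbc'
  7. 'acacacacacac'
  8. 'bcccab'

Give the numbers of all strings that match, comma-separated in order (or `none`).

1 → match
2 → no match
3 → no match
4 → no match
5 → no match
6 → no match
7 → match
8 → no match

1, 7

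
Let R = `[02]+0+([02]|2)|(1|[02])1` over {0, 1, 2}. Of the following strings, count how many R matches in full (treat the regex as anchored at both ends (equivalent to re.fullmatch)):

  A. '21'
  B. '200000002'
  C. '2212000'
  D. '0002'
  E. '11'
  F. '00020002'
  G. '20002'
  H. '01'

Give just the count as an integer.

7

A → match
B → match
C → no match
D → match
E → match
F → match
G → match
H → match
Total matched: 7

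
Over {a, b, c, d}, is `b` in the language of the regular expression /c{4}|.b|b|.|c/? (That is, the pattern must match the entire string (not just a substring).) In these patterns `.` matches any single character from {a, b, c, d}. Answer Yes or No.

Yes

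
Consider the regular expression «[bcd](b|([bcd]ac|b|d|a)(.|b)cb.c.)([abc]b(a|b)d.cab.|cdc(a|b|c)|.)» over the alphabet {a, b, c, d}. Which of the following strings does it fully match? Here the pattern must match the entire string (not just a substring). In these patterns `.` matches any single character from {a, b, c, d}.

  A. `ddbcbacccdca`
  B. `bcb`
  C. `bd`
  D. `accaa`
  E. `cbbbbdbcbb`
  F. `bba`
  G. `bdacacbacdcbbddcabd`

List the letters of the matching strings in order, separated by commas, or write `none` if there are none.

A → match
B → no match
C → no match
D → no match
E → no match
F → match
G → match

A, F, G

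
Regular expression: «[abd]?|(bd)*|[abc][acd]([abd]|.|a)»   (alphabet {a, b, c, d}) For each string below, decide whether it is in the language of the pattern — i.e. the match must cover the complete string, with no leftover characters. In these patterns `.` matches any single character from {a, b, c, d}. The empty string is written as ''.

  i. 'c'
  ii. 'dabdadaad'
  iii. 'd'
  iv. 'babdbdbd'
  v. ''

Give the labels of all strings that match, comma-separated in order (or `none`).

iii, v

i → no match
ii → no match
iii → match
iv → no match
v → match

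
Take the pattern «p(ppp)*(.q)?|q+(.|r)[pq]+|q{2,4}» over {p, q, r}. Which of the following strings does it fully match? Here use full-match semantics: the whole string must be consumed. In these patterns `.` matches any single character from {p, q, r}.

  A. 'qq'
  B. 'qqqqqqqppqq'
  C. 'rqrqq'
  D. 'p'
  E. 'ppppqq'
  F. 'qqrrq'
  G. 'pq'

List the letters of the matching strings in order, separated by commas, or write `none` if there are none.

A → match
B → match
C → no match
D → match
E → match
F → no match
G → no match

A, B, D, E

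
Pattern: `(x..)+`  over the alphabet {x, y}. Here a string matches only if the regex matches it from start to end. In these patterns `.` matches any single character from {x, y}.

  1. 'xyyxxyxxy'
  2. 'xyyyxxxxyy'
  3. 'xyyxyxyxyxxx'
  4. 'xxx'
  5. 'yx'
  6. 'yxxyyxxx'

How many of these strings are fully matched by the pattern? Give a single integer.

1 → match
2 → no match
3 → no match
4 → match
5 → no match — must start with 'x'
6 → no match — must start with 'x'
Total matched: 2

2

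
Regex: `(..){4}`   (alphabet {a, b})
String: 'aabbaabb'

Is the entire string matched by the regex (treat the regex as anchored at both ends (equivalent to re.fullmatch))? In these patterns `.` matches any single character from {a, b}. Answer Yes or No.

Yes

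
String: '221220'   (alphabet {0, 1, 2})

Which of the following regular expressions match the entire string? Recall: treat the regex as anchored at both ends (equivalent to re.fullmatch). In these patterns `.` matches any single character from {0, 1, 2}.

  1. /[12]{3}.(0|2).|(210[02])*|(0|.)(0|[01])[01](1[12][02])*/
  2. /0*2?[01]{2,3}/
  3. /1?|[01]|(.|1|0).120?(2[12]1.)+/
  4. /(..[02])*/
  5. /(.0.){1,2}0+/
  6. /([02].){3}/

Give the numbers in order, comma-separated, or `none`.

1 → match
2 → no match
3 → no match
4 → no match
5 → no match
6 → no match

1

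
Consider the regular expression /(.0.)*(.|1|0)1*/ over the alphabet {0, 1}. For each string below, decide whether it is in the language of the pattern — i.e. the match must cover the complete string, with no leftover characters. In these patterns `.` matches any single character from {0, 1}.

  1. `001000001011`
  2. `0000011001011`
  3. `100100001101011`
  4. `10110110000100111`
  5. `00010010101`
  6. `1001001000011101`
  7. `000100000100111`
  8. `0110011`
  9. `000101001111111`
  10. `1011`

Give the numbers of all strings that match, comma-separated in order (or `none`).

1, 2, 3, 4, 5, 7, 9, 10

1 → match
2 → match
3 → match
4 → match
5 → match
6 → no match
7 → match
8 → no match
9 → match
10 → match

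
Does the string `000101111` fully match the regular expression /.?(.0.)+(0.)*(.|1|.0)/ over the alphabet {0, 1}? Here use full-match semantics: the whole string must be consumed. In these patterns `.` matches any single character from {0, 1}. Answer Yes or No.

No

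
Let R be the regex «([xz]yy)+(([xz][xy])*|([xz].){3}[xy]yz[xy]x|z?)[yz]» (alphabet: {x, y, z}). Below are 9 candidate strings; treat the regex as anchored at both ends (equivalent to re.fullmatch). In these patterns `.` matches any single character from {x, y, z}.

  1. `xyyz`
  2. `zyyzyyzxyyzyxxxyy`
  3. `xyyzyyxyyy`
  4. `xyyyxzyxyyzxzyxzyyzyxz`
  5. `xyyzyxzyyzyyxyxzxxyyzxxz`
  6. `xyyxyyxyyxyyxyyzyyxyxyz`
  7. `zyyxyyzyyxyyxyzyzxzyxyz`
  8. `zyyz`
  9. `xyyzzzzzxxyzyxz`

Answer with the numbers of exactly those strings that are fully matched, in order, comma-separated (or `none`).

1, 3, 6, 7, 8, 9

1 → match
2 → no match
3 → match
4 → no match
5 → no match
6 → match
7 → match
8 → match
9 → match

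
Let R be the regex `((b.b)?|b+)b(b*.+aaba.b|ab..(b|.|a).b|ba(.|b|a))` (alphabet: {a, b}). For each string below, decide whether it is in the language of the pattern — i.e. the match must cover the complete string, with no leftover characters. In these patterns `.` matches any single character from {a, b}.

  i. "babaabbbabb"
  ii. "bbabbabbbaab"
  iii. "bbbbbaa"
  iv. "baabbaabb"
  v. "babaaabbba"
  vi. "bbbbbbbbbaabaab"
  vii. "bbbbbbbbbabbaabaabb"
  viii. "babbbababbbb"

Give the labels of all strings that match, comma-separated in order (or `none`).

i. "babaabbbabb" → no match
ii. "bbabbabbbaab" → no match
iii. "bbbbbaa" → match
iv. "baabbaabb" → no match
v. "babaaabbba" → no match
vi → match
vii → no match
viii. "babbbababbbb" → no match

iii, vi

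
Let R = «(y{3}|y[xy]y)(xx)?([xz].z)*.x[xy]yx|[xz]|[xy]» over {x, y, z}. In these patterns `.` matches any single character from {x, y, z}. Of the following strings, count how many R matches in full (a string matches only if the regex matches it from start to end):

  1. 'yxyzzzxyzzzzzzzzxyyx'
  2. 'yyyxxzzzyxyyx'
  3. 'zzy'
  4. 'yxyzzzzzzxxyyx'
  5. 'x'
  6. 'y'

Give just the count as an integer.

5

1 → match
2 → match
3 → no match
4 → match
5 → match
6 → match
Total matched: 5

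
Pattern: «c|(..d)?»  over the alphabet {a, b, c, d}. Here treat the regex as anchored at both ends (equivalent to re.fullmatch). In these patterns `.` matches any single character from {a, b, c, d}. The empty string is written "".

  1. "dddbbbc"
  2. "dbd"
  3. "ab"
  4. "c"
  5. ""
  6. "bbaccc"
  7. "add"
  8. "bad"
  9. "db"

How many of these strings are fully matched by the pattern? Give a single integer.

5

1 → no match
2 → match
3 → no match
4 → match
5 → match
6 → no match
7 → match
8 → match
9 → no match
Total matched: 5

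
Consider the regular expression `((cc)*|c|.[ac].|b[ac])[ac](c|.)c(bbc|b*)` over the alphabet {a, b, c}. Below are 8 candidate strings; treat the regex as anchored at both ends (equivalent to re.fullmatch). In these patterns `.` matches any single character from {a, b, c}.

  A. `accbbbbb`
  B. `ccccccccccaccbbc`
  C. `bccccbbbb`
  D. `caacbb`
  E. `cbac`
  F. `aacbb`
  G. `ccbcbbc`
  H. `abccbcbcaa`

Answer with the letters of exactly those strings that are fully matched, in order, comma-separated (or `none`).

A → match
B → match
C → match
D → match
E → no match
F → match
G → match
H → no match

A, B, C, D, F, G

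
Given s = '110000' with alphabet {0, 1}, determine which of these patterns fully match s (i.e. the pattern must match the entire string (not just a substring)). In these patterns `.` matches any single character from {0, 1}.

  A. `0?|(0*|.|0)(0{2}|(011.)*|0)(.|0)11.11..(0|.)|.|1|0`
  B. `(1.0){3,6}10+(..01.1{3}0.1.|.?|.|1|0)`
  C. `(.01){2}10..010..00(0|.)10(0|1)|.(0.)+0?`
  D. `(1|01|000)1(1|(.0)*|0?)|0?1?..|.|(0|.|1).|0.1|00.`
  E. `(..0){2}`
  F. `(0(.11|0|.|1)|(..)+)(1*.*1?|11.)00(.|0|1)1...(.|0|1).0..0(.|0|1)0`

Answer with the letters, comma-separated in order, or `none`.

A → no match
B → no match
C → no match
D → match
E → match
F → no match

D, E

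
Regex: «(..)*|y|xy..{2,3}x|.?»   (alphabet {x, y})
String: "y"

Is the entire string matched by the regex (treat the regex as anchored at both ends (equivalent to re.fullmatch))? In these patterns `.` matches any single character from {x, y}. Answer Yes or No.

Yes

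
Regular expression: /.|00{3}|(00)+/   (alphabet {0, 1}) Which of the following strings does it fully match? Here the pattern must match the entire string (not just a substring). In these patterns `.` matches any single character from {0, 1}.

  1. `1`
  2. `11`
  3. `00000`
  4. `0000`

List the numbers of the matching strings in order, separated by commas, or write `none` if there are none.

1, 4

1 → match
2 → no match
3 → no match
4 → match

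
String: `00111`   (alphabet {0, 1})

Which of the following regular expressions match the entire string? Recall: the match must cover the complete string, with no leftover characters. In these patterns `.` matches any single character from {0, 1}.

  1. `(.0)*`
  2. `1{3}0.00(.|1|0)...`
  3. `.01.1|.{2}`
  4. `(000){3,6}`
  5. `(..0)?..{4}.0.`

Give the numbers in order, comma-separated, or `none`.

1 → no match
2 → no match — must start with `1`
3 → match
4 → no match — must start with `000`
5 → no match

3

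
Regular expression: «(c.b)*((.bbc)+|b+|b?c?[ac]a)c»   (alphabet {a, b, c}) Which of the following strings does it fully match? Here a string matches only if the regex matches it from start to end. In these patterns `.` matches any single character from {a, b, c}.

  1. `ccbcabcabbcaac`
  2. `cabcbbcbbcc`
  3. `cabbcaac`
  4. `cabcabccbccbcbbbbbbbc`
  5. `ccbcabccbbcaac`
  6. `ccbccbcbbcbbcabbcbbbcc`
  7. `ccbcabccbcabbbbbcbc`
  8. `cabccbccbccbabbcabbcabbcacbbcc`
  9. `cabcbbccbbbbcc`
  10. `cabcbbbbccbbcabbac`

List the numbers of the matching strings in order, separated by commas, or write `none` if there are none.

1, 2, 3, 4, 5, 6, 9

1 → match
2 → match
3 → match
4 → match
5 → match
6 → match
7 → no match
8 → no match
9 → match
10 → no match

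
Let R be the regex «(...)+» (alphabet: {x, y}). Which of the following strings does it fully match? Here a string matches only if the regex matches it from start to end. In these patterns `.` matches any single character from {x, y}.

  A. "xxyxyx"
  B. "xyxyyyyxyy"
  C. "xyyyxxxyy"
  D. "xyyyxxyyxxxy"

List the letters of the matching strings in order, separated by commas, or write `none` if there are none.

A, C, D

A → match
B → no match
C → match
D → match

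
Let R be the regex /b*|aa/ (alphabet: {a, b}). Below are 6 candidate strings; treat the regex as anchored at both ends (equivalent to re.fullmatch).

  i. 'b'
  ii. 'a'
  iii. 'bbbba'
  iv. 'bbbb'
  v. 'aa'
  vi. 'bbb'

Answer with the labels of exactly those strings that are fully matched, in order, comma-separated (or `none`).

i, iv, v, vi

i → match
ii → no match
iii → no match
iv → match
v → match
vi → match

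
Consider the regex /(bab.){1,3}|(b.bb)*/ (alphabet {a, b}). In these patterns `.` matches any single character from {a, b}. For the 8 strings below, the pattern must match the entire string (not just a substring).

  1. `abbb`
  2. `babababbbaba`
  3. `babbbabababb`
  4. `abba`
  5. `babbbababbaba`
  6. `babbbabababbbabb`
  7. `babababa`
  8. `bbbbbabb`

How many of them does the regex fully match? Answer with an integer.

4

1 → no match
2 → match
3 → match
4 → no match
5 → no match
6 → no match
7 → match
8 → match
Total matched: 4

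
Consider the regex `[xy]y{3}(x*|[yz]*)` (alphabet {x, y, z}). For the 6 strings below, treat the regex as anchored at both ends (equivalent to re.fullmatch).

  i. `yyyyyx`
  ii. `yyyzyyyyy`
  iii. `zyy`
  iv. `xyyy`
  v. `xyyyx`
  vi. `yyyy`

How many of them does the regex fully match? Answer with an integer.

i → no match
ii → no match
iii → no match
iv → match
v → match
vi → match
Total matched: 3

3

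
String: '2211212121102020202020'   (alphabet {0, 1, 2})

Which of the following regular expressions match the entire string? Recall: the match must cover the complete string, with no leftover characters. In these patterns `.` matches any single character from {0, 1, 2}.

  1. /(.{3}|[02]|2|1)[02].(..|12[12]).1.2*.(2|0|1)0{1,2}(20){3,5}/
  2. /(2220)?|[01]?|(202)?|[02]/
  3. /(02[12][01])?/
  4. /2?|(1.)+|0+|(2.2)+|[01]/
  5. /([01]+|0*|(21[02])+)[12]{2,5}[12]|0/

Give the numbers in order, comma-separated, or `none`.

1

1 → match
2 → no match
3 → no match
4 → no match
5 → no match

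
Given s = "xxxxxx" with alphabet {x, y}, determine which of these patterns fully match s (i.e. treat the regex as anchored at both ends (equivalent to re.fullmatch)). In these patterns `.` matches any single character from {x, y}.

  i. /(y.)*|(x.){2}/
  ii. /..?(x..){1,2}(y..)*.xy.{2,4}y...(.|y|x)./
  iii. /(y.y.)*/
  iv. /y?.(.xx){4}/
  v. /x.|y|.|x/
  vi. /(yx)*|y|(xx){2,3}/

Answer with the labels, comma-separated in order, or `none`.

vi

i → no match
ii → no match
iii → no match
iv → no match
v → no match
vi → match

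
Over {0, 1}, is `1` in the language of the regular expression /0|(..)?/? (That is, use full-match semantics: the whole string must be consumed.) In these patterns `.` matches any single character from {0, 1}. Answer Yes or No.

No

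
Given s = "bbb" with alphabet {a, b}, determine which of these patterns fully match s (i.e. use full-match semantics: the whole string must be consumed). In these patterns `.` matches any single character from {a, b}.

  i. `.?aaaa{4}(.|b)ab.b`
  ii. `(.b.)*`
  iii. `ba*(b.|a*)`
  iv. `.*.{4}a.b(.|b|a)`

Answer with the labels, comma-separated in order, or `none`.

ii, iii

i → no match
ii → match
iii → match
iv → no match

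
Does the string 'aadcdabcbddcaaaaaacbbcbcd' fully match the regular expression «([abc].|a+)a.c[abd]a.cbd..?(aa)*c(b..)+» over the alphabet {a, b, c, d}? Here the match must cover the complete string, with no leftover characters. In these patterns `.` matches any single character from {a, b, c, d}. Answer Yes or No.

Yes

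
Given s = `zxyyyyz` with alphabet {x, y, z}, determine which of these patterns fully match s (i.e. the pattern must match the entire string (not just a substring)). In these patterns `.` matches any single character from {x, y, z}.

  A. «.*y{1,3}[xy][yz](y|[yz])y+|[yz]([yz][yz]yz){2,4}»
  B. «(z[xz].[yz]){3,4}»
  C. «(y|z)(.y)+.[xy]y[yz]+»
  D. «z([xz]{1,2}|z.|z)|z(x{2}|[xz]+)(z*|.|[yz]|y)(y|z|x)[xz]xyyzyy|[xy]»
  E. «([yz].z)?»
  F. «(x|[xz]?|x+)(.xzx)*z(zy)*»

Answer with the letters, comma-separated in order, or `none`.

C

A → no match
B → no match
C → match
D → no match
E → no match
F → no match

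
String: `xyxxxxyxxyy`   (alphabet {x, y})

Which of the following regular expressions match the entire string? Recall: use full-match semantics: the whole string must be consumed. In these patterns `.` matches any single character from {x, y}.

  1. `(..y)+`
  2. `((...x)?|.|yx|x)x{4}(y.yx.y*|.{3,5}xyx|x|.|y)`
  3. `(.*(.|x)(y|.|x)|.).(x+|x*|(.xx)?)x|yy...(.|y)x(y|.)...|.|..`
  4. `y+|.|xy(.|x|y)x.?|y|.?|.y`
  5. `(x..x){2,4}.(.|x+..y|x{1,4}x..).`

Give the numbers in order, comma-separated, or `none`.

1 → no match
2 → no match
3 → no match
4 → no match
5 → match

5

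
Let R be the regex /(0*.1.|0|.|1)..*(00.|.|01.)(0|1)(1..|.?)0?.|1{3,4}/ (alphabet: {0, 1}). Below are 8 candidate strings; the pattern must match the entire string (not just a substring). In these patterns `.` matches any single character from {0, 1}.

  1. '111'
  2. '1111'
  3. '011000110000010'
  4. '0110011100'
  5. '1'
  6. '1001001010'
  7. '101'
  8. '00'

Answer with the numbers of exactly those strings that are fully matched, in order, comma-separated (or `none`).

1 → match
2 → match
3 → match
4 → match
5 → no match
6 → match
7 → no match
8 → no match

1, 2, 3, 4, 6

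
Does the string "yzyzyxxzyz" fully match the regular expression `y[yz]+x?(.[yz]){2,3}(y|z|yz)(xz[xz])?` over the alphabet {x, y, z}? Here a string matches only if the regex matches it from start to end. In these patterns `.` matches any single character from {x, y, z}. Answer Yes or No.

No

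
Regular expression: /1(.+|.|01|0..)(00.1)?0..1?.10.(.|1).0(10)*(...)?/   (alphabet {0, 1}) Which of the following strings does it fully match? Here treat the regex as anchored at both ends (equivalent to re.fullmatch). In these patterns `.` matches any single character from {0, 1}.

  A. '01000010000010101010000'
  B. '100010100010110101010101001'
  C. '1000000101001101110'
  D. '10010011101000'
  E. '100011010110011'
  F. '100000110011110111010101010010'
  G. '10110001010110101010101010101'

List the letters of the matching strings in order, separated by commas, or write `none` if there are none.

D, F, G

A → no match — must start with '1'
B → no match
C → no match
D → match
E → no match
F → match
G → match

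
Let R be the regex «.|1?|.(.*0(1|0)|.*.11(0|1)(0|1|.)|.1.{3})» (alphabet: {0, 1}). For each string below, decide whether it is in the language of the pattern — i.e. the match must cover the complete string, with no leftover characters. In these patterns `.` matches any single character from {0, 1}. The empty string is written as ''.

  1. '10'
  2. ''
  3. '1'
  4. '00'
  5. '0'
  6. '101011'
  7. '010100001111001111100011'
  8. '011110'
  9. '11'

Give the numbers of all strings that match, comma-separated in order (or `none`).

2, 3, 5, 6, 8

1 → no match
2 → match
3 → match
4 → no match
5 → match
6 → match
7 → no match
8 → match
9 → no match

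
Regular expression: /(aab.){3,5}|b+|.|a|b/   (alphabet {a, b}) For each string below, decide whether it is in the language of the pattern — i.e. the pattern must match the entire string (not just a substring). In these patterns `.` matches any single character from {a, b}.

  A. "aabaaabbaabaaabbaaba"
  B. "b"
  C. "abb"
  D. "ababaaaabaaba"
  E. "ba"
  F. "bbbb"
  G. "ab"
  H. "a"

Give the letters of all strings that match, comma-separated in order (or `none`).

A → match
B. "b" → match
C. "abb" → no match
D → no match
E. "ba" → no match
F. "bbbb" → match
G. "ab" → no match
H. "a" → match

A, B, F, H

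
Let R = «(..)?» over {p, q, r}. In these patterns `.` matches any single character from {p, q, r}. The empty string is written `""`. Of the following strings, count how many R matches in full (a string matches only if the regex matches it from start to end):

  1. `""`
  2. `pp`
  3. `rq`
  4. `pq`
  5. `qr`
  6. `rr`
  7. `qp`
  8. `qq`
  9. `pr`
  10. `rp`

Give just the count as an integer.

10

1 → match
2 → match
3 → match
4 → match
5 → match
6 → match
7 → match
8 → match
9 → match
10 → match
Total matched: 10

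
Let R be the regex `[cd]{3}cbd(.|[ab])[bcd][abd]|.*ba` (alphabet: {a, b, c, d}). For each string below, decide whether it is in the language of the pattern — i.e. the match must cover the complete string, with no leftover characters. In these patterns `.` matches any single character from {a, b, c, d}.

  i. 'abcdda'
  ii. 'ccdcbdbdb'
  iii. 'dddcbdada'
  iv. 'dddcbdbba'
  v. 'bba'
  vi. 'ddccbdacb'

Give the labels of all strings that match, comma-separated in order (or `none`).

ii, iii, iv, v, vi

i → no match
ii → match
iii → match
iv → match
v → match
vi → match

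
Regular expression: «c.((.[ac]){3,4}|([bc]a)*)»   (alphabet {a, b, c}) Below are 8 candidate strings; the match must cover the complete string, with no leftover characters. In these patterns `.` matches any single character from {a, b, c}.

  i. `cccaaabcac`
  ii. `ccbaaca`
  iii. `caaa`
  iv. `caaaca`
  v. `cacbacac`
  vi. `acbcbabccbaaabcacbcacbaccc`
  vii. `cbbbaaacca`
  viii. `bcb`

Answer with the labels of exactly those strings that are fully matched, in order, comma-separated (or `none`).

i

i → match
ii → no match
iii → no match
iv → no match
v → no match
vi → no match — must start with `c`
vii → no match
viii → no match — must start with `c`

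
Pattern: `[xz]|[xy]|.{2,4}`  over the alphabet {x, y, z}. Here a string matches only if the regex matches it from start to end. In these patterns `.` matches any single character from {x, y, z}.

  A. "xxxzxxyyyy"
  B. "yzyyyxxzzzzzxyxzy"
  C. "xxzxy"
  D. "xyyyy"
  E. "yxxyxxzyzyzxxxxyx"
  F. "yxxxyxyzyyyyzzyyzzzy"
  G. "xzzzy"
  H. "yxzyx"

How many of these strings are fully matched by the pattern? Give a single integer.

0

A → no match
B → no match
C → no match
D → no match
E → no match
F → no match
G → no match
H → no match
Total matched: 0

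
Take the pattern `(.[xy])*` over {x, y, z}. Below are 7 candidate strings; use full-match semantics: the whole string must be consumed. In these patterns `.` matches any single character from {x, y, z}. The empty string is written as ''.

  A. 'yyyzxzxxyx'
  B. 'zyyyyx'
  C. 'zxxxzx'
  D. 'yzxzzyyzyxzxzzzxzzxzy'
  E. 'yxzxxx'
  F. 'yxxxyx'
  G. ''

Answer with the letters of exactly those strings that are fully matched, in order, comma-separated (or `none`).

B, C, E, F, G

A → no match
B → match
C → match
D → no match
E → match
F → match
G → match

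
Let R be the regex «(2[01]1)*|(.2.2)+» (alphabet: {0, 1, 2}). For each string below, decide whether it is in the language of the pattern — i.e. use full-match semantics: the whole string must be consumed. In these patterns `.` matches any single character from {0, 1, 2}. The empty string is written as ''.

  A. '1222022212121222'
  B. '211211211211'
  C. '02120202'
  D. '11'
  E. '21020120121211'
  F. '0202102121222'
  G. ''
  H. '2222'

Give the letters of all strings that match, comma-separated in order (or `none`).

A, B, C, G, H

A → match
B. '211211211211' → match
C. '02120202' → match
D. '11' → no match
E → no match
F → no match
G. '' → match
H. '2222' → match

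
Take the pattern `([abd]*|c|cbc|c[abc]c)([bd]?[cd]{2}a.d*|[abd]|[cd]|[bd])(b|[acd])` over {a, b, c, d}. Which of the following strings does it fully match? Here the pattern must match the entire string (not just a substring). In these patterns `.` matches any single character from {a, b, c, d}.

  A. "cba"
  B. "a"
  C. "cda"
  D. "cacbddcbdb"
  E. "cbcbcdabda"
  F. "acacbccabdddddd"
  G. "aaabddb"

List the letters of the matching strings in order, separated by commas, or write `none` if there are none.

A, C, E, G

A → match
B → no match
C → match
D → no match
E → match
F → no match
G → match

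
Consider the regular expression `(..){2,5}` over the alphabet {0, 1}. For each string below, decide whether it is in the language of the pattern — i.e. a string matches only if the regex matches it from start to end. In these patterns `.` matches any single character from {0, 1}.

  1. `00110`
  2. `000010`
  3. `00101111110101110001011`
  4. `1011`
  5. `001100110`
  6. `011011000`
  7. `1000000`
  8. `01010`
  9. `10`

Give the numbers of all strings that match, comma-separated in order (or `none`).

2, 4

1 → no match
2 → match
3 → no match
4 → match
5 → no match
6 → no match
7 → no match
8 → no match
9 → no match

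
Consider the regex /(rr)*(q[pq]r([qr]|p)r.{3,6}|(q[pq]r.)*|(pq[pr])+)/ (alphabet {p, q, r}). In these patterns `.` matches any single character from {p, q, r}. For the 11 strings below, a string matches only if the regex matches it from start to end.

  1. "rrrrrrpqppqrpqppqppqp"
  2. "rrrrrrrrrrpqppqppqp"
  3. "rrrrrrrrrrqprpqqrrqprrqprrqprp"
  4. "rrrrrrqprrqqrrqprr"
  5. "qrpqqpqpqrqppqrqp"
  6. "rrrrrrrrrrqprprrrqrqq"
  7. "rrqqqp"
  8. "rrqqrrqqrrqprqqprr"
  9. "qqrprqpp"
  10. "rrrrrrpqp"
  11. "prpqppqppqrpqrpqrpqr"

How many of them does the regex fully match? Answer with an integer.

1 → match
2 → match
3 → match
4 → match
5 → no match
6 → match
7 → no match
8 → match
9 → match
10 → match
11 → no match
Total matched: 8

8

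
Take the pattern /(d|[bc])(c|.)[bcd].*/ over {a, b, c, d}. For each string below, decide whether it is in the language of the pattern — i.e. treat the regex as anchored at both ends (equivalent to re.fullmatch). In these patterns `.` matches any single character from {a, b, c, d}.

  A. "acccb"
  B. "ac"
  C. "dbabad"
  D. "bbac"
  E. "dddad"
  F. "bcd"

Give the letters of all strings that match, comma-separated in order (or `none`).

A → no match
B → no match
C → no match
D → no match
E → match
F → match

E, F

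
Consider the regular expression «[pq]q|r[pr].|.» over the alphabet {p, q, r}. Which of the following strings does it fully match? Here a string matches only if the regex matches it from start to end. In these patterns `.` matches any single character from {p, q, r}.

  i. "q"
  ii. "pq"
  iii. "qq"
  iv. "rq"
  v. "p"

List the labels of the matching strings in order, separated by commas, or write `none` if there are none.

i → match
ii → match
iii → match
iv → no match
v → match

i, ii, iii, v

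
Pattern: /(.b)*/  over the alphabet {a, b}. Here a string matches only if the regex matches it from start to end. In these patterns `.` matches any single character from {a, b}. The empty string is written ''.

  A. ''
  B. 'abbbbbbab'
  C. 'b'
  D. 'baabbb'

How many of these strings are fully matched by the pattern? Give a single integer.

A → match
B → no match
C → no match
D → no match
Total matched: 1

1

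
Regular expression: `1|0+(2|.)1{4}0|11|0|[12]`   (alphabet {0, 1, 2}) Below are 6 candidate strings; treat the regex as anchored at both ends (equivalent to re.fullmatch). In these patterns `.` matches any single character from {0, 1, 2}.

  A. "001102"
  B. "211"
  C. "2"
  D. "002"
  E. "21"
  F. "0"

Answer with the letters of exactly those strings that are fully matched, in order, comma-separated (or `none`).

C, F

A. "001102" → no match
B. "211" → no match
C. "2" → match
D. "002" → no match
E. "21" → no match
F. "0" → match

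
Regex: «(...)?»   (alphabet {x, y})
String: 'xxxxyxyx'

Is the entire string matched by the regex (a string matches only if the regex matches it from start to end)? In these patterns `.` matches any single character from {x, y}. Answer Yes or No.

No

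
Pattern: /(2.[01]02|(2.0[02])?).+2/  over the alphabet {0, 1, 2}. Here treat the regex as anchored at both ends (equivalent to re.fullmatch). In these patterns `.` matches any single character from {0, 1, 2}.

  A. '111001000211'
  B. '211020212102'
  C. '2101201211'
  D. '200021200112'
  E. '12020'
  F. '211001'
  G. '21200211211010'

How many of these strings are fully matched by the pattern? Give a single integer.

2

A → no match — must end with '2'
B → match
C → no match — must end with '2'
D → match
E → no match — must end with '2'
F → no match — must end with '2'
G → no match — must end with '2'
Total matched: 2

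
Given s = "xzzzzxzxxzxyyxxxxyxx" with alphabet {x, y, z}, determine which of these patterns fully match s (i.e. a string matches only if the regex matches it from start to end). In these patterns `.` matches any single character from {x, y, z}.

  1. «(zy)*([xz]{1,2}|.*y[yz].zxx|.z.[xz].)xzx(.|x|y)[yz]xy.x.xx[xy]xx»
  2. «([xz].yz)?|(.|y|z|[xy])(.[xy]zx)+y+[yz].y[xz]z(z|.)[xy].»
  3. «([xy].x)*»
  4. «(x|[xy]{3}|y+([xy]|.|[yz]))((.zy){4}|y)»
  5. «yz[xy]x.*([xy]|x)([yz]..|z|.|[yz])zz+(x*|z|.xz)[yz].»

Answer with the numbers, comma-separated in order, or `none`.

1

1 → match
2 → no match
3 → no match
4 → no match
5 → no match — must start with "yz"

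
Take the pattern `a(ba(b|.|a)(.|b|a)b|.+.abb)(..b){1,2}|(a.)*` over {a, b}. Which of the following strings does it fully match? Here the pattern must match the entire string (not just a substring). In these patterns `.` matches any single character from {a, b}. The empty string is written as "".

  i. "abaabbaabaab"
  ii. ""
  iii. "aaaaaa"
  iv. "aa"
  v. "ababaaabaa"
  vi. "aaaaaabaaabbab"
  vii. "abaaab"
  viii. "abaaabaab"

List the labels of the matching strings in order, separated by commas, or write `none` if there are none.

i, ii, iii, iv, v, vii, viii

i → match
ii → match
iii → match
iv → match
v → match
vi → no match
vii → match
viii → match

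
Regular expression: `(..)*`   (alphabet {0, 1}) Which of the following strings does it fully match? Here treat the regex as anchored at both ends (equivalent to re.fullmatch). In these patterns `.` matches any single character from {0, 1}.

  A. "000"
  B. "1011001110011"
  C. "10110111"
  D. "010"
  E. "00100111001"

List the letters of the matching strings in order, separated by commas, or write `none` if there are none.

A → no match
B → no match
C → match
D → no match
E → no match

C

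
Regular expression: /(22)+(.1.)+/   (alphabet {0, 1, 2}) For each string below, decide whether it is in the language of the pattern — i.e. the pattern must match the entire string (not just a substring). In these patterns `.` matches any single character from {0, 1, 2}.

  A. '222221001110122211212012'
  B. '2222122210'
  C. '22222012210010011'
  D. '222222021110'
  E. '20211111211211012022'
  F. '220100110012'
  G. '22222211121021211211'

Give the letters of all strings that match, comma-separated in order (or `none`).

A → no match
B → no match
C → no match
D → no match
E → no match — must start with '22'
F → no match
G → no match

none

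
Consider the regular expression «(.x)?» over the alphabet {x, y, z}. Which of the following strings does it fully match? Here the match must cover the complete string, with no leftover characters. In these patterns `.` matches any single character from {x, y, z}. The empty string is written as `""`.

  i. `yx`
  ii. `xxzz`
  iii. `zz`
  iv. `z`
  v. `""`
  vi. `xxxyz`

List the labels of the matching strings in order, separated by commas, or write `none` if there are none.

i, v

i → match
ii → no match
iii → no match
iv → no match
v → match
vi → no match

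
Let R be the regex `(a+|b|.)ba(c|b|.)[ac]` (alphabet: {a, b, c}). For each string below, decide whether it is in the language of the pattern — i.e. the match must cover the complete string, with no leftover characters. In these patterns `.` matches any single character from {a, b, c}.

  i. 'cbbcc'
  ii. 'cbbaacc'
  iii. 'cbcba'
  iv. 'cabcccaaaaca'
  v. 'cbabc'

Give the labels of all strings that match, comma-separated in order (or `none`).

v

i → no match
ii → no match
iii → no match
iv → no match
v → match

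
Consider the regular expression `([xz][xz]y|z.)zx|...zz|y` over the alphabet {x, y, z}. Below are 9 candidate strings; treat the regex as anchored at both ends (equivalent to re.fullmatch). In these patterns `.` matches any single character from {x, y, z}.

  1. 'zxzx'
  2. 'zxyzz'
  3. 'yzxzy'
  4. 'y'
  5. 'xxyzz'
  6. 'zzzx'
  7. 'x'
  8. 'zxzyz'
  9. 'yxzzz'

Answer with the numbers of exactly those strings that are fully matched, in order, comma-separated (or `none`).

1 → match
2 → match
3 → no match
4 → match
5 → match
6 → match
7 → no match
8 → no match
9 → match

1, 2, 4, 5, 6, 9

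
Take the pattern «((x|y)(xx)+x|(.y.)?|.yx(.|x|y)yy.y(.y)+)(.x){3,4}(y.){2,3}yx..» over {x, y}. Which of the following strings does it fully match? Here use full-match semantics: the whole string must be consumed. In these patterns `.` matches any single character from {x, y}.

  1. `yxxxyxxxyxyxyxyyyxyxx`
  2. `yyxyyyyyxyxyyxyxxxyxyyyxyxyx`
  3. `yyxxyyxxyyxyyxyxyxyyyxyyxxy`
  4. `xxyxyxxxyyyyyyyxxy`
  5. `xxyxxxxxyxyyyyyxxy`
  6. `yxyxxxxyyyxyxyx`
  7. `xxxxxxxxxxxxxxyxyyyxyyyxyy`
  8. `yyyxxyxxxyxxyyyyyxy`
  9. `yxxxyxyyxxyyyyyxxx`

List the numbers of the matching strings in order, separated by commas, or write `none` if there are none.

1 → no match
2 → match
3 → no match
4 → match
5 → match
6 → no match
7 → match
8 → no match
9 → no match

2, 4, 5, 7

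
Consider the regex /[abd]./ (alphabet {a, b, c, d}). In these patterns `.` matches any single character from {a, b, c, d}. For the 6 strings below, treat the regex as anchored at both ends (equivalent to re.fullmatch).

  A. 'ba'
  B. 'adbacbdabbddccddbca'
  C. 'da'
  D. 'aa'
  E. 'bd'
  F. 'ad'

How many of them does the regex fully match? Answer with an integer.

A → match
B → no match
C → match
D → match
E → match
F → match
Total matched: 5

5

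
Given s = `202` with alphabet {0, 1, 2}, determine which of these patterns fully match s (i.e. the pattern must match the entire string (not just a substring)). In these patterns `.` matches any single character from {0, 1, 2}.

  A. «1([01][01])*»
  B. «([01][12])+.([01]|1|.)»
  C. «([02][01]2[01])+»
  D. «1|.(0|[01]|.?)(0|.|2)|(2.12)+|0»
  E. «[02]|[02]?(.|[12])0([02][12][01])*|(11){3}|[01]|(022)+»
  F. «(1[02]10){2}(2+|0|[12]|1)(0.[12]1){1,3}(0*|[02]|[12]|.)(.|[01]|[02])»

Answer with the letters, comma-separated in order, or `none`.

A → no match — must start with `1`
B → no match
C → no match
D → match
E → no match
F → no match — must start with `1`

D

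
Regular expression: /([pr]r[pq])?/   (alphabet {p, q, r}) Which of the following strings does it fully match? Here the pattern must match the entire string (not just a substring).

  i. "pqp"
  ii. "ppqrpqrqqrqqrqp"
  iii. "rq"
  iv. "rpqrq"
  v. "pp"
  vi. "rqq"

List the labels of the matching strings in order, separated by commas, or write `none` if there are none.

none

i → no match
ii → no match
iii → no match
iv → no match
v → no match
vi → no match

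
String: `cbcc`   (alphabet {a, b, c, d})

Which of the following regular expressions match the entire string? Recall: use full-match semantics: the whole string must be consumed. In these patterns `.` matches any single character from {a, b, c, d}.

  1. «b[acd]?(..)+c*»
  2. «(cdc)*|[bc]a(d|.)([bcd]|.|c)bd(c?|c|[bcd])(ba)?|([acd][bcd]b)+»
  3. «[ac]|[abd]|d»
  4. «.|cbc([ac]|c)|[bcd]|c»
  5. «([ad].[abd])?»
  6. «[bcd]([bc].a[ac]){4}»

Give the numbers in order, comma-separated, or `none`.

1 → no match — must start with `b`
2 → no match
3 → no match
4 → match
5 → no match
6 → no match

4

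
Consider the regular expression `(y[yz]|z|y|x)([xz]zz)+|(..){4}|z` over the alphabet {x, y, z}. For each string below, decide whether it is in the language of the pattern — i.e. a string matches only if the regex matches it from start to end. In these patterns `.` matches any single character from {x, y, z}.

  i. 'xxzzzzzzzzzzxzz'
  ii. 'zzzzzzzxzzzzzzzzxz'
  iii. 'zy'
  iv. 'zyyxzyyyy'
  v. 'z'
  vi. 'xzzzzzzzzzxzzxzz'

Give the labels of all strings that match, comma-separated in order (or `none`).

v, vi

i → no match
ii → no match
iii → no match
iv → no match
v → match
vi → match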